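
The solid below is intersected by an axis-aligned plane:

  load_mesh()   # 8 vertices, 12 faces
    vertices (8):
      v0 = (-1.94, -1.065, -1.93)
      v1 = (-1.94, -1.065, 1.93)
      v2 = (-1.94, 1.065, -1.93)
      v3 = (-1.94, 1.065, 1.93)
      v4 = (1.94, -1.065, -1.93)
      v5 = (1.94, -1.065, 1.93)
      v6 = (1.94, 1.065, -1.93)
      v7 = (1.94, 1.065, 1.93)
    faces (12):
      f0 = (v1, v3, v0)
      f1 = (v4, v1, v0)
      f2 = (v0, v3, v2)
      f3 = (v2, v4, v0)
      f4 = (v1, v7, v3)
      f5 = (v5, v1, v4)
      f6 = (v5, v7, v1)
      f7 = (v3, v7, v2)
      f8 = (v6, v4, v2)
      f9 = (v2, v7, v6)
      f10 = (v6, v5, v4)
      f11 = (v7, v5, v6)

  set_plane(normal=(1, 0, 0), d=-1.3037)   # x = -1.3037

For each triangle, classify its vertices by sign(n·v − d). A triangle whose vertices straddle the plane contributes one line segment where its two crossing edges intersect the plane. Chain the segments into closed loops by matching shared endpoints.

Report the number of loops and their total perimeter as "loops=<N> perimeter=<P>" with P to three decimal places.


loops=1 perimeter=11.980

Straddling triangles (8 of 12):
  (v4,v1,v0) [+--] → (-1.3037, -1.065, 1.29698)–(-1.3037, -1.065, -1.93)  len=3.2270
  (v2,v4,v0) [-+-] → (-1.3037, 0.715691, -1.93)–(-1.3037, -1.065, -1.93)  len=1.7807
  (v1,v7,v3) [-+-] → (-1.3037, -0.715691, 1.93)–(-1.3037, 1.065, 1.93)  len=1.7807
  (v5,v1,v4) [+-+] → (-1.3037, -1.065, 1.93)–(-1.3037, -1.065, 1.29698)  len=0.6330
  (v5,v7,v1) [++-] → (-1.3037, -0.715691, 1.93)–(-1.3037, -1.065, 1.93)  len=0.3493
  (v3,v7,v2) [-+-] → (-1.3037, 1.065, 1.93)–(-1.3037, 1.065, -1.29698)  len=3.2270
  (v6,v4,v2) [++-] → (-1.3037, 0.715691, -1.93)–(-1.3037, 1.065, -1.93)  len=0.3493
  (v2,v7,v6) [-++] → (-1.3037, 1.065, -1.29698)–(-1.3037, 1.065, -1.93)  len=0.6330

Chained into 1 loop(s):
  loop 1: 8 segments, perimeter = 11.9800
Total perimeter = 11.980


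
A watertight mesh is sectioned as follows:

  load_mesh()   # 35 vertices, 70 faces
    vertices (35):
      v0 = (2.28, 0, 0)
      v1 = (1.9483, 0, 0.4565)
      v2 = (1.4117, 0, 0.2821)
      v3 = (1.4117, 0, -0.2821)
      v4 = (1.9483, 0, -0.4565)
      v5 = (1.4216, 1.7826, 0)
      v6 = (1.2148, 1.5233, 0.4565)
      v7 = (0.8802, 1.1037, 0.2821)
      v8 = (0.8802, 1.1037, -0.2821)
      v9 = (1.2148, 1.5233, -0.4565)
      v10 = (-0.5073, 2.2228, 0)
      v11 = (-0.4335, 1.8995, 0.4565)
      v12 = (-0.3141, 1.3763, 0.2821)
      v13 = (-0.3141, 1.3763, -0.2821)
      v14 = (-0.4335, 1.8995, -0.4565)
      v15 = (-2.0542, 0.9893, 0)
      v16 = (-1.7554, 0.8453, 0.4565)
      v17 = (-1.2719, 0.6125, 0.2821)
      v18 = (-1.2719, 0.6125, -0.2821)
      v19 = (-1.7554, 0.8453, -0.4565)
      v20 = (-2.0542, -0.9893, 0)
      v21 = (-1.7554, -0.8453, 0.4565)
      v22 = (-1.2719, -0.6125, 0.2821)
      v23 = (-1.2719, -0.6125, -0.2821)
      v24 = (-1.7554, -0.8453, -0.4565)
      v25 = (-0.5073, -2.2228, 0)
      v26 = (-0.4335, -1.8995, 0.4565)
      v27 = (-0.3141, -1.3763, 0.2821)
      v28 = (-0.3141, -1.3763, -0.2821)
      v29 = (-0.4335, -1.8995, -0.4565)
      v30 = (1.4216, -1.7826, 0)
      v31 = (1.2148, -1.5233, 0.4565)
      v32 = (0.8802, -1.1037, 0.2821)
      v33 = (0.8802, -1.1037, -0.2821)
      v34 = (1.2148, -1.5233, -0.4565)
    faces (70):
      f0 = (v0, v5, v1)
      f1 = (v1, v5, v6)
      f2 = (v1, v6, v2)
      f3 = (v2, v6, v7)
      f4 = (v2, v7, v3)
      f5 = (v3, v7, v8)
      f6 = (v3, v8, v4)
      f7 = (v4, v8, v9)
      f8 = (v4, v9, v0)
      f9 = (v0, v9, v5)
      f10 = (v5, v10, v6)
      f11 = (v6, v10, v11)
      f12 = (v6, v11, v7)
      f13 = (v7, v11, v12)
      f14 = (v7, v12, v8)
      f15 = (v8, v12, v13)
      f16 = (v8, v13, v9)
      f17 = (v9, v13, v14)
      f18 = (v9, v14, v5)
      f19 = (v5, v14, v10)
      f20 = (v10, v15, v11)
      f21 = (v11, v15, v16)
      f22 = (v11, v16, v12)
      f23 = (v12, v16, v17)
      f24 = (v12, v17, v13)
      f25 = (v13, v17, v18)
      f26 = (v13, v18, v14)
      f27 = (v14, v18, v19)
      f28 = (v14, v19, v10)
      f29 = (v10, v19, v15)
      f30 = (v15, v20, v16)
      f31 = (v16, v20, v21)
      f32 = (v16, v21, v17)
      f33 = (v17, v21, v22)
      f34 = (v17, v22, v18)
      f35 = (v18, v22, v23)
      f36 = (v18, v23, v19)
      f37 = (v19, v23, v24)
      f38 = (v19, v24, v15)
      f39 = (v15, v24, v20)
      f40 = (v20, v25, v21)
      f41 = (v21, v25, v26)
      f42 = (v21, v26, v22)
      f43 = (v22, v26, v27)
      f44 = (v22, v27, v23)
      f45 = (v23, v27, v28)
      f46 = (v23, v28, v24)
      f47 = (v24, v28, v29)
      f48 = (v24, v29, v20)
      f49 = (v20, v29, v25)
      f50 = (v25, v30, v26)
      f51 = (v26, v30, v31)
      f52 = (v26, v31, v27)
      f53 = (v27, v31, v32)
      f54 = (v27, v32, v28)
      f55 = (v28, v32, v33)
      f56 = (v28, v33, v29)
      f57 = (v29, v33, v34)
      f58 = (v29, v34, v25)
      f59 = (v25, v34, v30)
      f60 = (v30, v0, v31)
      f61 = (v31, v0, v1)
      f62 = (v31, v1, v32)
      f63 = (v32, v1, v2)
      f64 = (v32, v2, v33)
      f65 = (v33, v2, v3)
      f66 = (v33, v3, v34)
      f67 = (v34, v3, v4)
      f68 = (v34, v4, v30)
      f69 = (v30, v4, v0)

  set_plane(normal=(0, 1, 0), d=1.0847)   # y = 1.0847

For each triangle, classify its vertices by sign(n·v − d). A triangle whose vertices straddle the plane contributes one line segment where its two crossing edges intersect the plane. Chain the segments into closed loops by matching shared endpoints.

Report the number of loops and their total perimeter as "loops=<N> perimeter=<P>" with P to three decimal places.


Straddling triangles (20 of 70):
  (v0,v5,v1) [-+-] → (1.75767, 1.0847, 0)–(1.62781, 1.0847, 0.178723)  len=0.2209
  (v1,v5,v6) [-++] → (1.62781, 1.0847, 0.178723)–(1.42599, 1.0847, 0.4565)  len=0.3433
  (v1,v6,v2) [-+-] → (1.42599, 1.0847, 0.4565)–(1.27149, 1.0847, 0.406285)  len=0.1625
  (v2,v6,v7) [-++] → (1.27149, 1.0847, 0.406285)–(0.88935, 1.0847, 0.2821)  len=0.4018
  (v2,v7,v3) [-+-] → (0.88935, 1.0847, 0.2821)–(0.88935, 1.0847, 0.272387)  len=0.0097
  (v3,v7,v8) [-++] → (0.88935, 1.0847, 0.272387)–(0.88935, 1.0847, -0.2821)  len=0.5545
  (v3,v8,v4) [-+-] → (0.88935, 1.0847, -0.2821)–(0.898587, 1.0847, -0.285102)  len=0.0097
  (v4,v8,v9) [-++] → (0.898587, 1.0847, -0.285102)–(1.42599, 1.0847, -0.4565)  len=0.5546
  (v4,v9,v0) [-+-] → (1.42599, 1.0847, -0.4565)–(1.5215, 1.0847, -0.325061)  len=0.1625
  (v0,v9,v5) [-++] → (1.5215, 1.0847, -0.325061)–(1.75767, 1.0847, 0)  len=0.4018
  (v10,v15,v11) [+-+] → (-1.93456, 1.0847, 0)–(-1.88433, 1.0847, 0.0478467)  len=0.0694
  (v11,v15,v16) [+--] → (-1.88433, 1.0847, 0.0478467)–(-1.45521, 1.0847, 0.4565)  len=0.5926
  (v11,v16,v12) [+-+] → (-1.45521, 1.0847, 0.4565)–(-1.10559, 1.0847, 0.377872)  len=0.3583
  (v12,v16,v17) [+--] → (-1.10559, 1.0847, 0.377872)–(-0.679764, 1.0847, 0.2821)  len=0.4365
  (v12,v17,v13) [+-+] → (-0.679764, 1.0847, 0.2821)–(-0.679764, 1.0847, -0.0667024)  len=0.3488
  (v13,v17,v18) [+--] → (-0.679764, 1.0847, -0.0667024)–(-0.679764, 1.0847, -0.2821)  len=0.2154
  (v13,v18,v14) [+-+] → (-0.679764, 1.0847, -0.2821)–(-0.964291, 1.0847, -0.346087)  len=0.2916
  (v14,v18,v19) [+--] → (-0.964291, 1.0847, -0.346087)–(-1.45521, 1.0847, -0.4565)  len=0.5032
  (v14,v19,v10) [+-+] → (-1.45521, 1.0847, -0.4565)–(-1.53849, 1.0847, -0.377163)  len=0.1150
  (v10,v19,v15) [+--] → (-1.53849, 1.0847, -0.377163)–(-1.93456, 1.0847, 0)  len=0.5469

Chained into 2 loop(s):
  loop 1: 10 segments, perimeter = 2.8213
  loop 2: 10 segments, perimeter = 3.4777
Total perimeter = 6.299

loops=2 perimeter=6.299


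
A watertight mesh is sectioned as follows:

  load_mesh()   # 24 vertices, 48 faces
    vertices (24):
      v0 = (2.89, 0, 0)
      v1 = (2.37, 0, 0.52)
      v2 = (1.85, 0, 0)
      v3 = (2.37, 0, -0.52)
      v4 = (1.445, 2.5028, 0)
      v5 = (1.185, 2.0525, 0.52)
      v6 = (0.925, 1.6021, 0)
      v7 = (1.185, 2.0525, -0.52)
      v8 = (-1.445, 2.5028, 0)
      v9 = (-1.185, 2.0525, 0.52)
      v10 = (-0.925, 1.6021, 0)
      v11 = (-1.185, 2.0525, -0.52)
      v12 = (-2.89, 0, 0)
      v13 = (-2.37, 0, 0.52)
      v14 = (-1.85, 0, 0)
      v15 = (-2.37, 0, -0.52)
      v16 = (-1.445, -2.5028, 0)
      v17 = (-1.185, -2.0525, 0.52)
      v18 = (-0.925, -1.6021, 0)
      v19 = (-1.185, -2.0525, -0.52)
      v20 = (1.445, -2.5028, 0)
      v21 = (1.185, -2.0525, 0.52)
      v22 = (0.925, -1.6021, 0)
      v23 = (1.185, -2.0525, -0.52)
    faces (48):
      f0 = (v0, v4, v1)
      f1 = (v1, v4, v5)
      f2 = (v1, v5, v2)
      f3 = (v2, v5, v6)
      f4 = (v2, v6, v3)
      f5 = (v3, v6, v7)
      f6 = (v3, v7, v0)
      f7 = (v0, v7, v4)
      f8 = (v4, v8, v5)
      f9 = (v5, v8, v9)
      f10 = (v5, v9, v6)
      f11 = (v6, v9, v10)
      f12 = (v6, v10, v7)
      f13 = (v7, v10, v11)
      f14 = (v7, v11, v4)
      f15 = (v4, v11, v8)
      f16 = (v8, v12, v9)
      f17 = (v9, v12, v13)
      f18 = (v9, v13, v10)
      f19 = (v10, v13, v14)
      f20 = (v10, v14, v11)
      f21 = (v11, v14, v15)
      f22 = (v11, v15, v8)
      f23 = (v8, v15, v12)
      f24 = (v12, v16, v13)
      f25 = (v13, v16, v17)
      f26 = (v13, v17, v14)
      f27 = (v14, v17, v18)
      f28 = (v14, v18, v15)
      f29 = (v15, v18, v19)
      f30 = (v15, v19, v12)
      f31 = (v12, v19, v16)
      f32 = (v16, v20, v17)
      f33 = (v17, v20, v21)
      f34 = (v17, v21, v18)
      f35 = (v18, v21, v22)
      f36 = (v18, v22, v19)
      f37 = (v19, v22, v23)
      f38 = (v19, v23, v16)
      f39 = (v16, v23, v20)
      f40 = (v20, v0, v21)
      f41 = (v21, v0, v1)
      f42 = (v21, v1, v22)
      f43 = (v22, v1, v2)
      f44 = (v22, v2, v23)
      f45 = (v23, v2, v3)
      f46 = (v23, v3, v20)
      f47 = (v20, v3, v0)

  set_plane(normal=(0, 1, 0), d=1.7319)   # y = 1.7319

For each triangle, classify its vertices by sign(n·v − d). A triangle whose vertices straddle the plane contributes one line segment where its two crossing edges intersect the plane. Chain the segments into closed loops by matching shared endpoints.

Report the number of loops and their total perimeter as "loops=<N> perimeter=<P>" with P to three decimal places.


loops=1 perimeter=9.035

Straddling triangles (18 of 48):
  (v0,v4,v1) [-+-] → (1.89008, 1.7319, 0)–(1.72991, 1.7319, 0.160168)  len=0.2265
  (v1,v4,v5) [-++] → (1.72991, 1.7319, 0.160168)–(1.3701, 1.7319, 0.52)  len=0.5089
  (v1,v5,v2) [-+-] → (1.3701, 1.7319, 0.52)–(1.28887, 1.7319, 0.438776)  len=0.1149
  (v2,v5,v6) [-+-] → (1.28887, 1.7319, 0.438776)–(0.999929, 1.7319, 0.149858)  len=0.4086
  (v3,v6,v7) [--+] → (0.999929, 1.7319, -0.149858)–(1.3701, 1.7319, -0.52)  len=0.5235
  (v3,v7,v0) [-+-] → (1.3701, 1.7319, -0.52)–(1.45132, 1.7319, -0.438776)  len=0.1149
  (v0,v7,v4) [-++] → (1.45132, 1.7319, -0.438776)–(1.89008, 1.7319, 0)  len=0.6205
  (v5,v9,v6) [++-] → (0.316923, 1.7319, 0.149858)–(0.999929, 1.7319, 0.149858)  len=0.6830
  (v6,v9,v10) [-+-] → (0.316923, 1.7319, 0.149858)–(-0.999929, 1.7319, 0.149858)  len=1.3169
  (v6,v10,v7) [--+] → (-0.316923, 1.7319, -0.149858)–(0.999929, 1.7319, -0.149858)  len=1.3169
  (v7,v10,v11) [+-+] → (-0.316923, 1.7319, -0.149858)–(-0.999929, 1.7319, -0.149858)  len=0.6830
  (v8,v12,v9) [+-+] → (-1.89008, 1.7319, 0)–(-1.45132, 1.7319, 0.438776)  len=0.6205
  (v9,v12,v13) [+--] → (-1.45132, 1.7319, 0.438776)–(-1.3701, 1.7319, 0.52)  len=0.1149
  (v9,v13,v10) [+--] → (-1.3701, 1.7319, 0.52)–(-0.999929, 1.7319, 0.149858)  len=0.5235
  (v10,v14,v11) [--+] → (-1.28887, 1.7319, -0.438776)–(-0.999929, 1.7319, -0.149858)  len=0.4086
  (v11,v14,v15) [+--] → (-1.28887, 1.7319, -0.438776)–(-1.3701, 1.7319, -0.52)  len=0.1149
  (v11,v15,v8) [+-+] → (-1.3701, 1.7319, -0.52)–(-1.72991, 1.7319, -0.160168)  len=0.5089
  (v8,v15,v12) [+--] → (-1.72991, 1.7319, -0.160168)–(-1.89008, 1.7319, 0)  len=0.2265

Chained into 1 loop(s):
  loop 1: 18 segments, perimeter = 9.0352
Total perimeter = 9.035


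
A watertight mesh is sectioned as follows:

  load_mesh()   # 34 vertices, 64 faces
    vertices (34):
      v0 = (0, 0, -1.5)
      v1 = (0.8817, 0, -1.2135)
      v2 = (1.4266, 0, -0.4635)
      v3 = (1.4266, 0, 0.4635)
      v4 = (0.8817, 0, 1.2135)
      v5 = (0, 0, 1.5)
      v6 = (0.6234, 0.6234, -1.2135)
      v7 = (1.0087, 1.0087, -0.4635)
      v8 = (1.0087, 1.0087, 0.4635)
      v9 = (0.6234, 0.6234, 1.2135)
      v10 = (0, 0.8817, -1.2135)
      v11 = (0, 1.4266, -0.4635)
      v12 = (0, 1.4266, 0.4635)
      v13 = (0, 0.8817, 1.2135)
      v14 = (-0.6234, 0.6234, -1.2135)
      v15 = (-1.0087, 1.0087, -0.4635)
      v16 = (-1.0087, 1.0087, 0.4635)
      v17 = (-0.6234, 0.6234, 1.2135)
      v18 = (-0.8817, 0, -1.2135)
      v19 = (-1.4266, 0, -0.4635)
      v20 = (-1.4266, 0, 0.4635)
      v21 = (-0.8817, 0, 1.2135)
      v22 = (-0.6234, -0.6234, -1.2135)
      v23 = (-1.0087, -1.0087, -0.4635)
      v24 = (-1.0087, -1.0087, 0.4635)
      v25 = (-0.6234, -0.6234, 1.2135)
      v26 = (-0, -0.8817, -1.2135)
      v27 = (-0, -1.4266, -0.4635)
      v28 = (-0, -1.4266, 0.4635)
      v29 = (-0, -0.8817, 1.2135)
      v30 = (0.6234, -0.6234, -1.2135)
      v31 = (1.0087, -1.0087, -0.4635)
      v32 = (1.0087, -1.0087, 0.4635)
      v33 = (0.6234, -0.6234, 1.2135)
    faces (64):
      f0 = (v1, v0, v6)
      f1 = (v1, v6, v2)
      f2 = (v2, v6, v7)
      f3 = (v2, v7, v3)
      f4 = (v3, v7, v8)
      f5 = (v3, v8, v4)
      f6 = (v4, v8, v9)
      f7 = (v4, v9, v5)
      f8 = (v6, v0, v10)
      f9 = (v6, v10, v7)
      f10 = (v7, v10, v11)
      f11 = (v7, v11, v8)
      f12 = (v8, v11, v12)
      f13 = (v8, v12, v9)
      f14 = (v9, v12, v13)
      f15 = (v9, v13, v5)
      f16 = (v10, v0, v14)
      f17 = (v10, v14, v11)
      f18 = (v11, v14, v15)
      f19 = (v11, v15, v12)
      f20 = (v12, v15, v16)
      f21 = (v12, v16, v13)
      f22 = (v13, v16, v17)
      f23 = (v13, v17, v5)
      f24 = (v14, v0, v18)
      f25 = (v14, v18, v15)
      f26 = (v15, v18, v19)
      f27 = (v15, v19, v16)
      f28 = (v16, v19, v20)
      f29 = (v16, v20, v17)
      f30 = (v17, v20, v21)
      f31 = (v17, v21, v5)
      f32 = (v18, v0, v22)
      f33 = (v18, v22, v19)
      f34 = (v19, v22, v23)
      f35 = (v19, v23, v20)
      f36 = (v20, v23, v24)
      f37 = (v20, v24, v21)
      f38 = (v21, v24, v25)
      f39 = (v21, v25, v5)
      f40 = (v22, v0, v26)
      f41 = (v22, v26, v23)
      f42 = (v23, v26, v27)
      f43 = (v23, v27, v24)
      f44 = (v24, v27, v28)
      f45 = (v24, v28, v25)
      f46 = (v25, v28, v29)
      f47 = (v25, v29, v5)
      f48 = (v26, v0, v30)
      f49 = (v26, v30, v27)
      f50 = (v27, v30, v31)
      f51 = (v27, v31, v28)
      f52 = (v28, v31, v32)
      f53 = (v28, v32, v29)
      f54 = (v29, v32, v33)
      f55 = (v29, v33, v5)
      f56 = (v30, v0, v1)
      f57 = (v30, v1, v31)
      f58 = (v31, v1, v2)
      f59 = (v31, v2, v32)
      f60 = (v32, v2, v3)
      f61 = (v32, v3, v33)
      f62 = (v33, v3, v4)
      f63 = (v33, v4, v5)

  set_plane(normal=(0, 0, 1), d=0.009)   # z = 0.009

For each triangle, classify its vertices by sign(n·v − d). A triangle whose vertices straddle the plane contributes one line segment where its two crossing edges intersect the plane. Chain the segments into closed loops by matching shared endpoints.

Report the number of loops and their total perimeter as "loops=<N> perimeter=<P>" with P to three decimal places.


loops=1 perimeter=8.735

Straddling triangles (16 of 64):
  (v2,v7,v3) [--+] → (1.22171, 0.494557, 0.009)–(1.4266, 0, 0.009)  len=0.5353
  (v3,v7,v8) [+-+] → (1.22171, 0.494557, 0.009)–(1.0087, 1.0087, 0.009)  len=0.5565
  (v7,v11,v8) [--+] → (0.514143, 1.21359, 0.009)–(1.0087, 1.0087, 0.009)  len=0.5353
  (v8,v11,v12) [+-+] → (0.514143, 1.21359, 0.009)–(0, 1.4266, 0.009)  len=0.5565
  (v11,v15,v12) [--+] → (-0.494557, 1.22171, 0.009)–(0, 1.4266, 0.009)  len=0.5353
  (v12,v15,v16) [+-+] → (-0.494557, 1.22171, 0.009)–(-1.0087, 1.0087, 0.009)  len=0.5565
  (v15,v19,v16) [--+] → (-1.21359, 0.514143, 0.009)–(-1.0087, 1.0087, 0.009)  len=0.5353
  (v16,v19,v20) [+-+] → (-1.21359, 0.514143, 0.009)–(-1.4266, 0, 0.009)  len=0.5565
  (v19,v23,v20) [--+] → (-1.22171, -0.494557, 0.009)–(-1.4266, 0, 0.009)  len=0.5353
  (v20,v23,v24) [+-+] → (-1.22171, -0.494557, 0.009)–(-1.0087, -1.0087, 0.009)  len=0.5565
  (v23,v27,v24) [--+] → (-0.514143, -1.21359, 0.009)–(-1.0087, -1.0087, 0.009)  len=0.5353
  (v24,v27,v28) [+-+] → (-0.514143, -1.21359, 0.009)–(0, -1.4266, 0.009)  len=0.5565
  (v27,v31,v28) [--+] → (0.494557, -1.22171, 0.009)–(0, -1.4266, 0.009)  len=0.5353
  (v28,v31,v32) [+-+] → (0.494557, -1.22171, 0.009)–(1.0087, -1.0087, 0.009)  len=0.5565
  (v31,v2,v32) [--+] → (1.21359, -0.514143, 0.009)–(1.0087, -1.0087, 0.009)  len=0.5353
  (v32,v2,v3) [+-+] → (1.21359, -0.514143, 0.009)–(1.4266, 0, 0.009)  len=0.5565

Chained into 1 loop(s):
  loop 1: 16 segments, perimeter = 8.7347
Total perimeter = 8.735


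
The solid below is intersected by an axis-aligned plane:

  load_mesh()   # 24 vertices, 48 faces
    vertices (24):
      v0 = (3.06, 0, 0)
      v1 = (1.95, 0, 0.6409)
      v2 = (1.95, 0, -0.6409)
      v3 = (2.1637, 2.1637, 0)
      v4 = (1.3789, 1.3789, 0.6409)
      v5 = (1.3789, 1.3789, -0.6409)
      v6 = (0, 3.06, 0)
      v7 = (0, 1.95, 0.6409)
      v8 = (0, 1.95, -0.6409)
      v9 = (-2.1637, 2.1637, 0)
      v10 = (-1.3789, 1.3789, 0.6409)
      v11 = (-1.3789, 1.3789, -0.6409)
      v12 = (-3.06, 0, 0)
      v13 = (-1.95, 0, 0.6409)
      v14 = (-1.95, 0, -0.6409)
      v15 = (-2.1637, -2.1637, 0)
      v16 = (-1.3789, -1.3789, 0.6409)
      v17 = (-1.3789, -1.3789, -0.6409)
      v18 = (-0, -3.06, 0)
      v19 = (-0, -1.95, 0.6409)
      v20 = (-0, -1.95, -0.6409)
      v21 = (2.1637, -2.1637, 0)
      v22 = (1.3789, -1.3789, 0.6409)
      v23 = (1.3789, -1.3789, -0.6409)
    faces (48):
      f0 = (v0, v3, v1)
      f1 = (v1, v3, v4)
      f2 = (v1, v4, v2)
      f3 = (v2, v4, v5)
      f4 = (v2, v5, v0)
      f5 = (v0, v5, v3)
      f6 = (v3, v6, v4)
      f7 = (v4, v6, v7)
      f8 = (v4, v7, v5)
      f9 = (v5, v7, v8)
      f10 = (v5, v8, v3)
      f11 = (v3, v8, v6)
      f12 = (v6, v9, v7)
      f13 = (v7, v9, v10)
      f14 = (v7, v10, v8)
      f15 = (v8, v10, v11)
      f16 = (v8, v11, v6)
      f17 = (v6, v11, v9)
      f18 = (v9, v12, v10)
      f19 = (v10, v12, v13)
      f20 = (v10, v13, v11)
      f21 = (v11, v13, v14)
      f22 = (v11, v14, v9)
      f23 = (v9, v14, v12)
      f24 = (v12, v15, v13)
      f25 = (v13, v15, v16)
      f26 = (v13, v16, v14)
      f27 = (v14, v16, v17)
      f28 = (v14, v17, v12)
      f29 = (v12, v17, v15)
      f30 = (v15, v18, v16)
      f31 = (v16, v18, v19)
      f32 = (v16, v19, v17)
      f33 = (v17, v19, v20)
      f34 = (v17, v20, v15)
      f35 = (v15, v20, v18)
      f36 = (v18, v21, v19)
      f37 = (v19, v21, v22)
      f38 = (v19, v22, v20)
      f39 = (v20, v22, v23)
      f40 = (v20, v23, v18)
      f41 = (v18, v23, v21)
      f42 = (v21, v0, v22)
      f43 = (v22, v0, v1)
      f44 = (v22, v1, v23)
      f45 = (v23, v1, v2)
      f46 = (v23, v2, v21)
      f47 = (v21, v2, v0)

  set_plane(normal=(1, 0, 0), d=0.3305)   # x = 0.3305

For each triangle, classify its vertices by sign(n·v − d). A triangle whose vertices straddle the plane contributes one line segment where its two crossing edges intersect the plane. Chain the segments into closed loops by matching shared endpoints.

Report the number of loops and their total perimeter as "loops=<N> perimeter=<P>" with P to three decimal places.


Straddling triangles (12 of 48):
  (v3,v6,v4) [+-+] → (0.3305, 2.92309, 0)–(0.3305, 2.65707, 0.153613)  len=0.3072
  (v4,v6,v7) [+--] → (0.3305, 2.65707, 0.153613)–(0.3305, 1.81312, 0.6409)  len=0.9745
  (v4,v7,v5) [+-+] → (0.3305, 1.81312, 0.6409)–(0.3305, 1.81312, 0.333673)  len=0.3072
  (v5,v7,v8) [+--] → (0.3305, 1.81312, 0.333673)–(0.3305, 1.81312, -0.6409)  len=0.9746
  (v5,v8,v3) [+-+] → (0.3305, 1.81312, -0.6409)–(0.3305, 1.98264, -0.543004)  len=0.1958
  (v3,v8,v6) [+--] → (0.3305, 1.98264, -0.543004)–(0.3305, 2.92309, 0)  len=1.0860
  (v18,v21,v19) [-+-] → (0.3305, -2.92309, 0)–(0.3305, -1.98264, 0.543004)  len=1.0860
  (v19,v21,v22) [-++] → (0.3305, -1.98264, 0.543004)–(0.3305, -1.81312, 0.6409)  len=0.1958
  (v19,v22,v20) [-+-] → (0.3305, -1.81312, 0.6409)–(0.3305, -1.81312, -0.333673)  len=0.9746
  (v20,v22,v23) [-++] → (0.3305, -1.81312, -0.333673)–(0.3305, -1.81312, -0.6409)  len=0.3072
  (v20,v23,v18) [-+-] → (0.3305, -1.81312, -0.6409)–(0.3305, -2.65707, -0.153613)  len=0.9745
  (v18,v23,v21) [-++] → (0.3305, -2.65707, -0.153613)–(0.3305, -2.92309, 0)  len=0.3072

Chained into 2 loop(s):
  loop 1: 6 segments, perimeter = 3.8452
  loop 2: 6 segments, perimeter = 3.8452
Total perimeter = 7.690

loops=2 perimeter=7.690


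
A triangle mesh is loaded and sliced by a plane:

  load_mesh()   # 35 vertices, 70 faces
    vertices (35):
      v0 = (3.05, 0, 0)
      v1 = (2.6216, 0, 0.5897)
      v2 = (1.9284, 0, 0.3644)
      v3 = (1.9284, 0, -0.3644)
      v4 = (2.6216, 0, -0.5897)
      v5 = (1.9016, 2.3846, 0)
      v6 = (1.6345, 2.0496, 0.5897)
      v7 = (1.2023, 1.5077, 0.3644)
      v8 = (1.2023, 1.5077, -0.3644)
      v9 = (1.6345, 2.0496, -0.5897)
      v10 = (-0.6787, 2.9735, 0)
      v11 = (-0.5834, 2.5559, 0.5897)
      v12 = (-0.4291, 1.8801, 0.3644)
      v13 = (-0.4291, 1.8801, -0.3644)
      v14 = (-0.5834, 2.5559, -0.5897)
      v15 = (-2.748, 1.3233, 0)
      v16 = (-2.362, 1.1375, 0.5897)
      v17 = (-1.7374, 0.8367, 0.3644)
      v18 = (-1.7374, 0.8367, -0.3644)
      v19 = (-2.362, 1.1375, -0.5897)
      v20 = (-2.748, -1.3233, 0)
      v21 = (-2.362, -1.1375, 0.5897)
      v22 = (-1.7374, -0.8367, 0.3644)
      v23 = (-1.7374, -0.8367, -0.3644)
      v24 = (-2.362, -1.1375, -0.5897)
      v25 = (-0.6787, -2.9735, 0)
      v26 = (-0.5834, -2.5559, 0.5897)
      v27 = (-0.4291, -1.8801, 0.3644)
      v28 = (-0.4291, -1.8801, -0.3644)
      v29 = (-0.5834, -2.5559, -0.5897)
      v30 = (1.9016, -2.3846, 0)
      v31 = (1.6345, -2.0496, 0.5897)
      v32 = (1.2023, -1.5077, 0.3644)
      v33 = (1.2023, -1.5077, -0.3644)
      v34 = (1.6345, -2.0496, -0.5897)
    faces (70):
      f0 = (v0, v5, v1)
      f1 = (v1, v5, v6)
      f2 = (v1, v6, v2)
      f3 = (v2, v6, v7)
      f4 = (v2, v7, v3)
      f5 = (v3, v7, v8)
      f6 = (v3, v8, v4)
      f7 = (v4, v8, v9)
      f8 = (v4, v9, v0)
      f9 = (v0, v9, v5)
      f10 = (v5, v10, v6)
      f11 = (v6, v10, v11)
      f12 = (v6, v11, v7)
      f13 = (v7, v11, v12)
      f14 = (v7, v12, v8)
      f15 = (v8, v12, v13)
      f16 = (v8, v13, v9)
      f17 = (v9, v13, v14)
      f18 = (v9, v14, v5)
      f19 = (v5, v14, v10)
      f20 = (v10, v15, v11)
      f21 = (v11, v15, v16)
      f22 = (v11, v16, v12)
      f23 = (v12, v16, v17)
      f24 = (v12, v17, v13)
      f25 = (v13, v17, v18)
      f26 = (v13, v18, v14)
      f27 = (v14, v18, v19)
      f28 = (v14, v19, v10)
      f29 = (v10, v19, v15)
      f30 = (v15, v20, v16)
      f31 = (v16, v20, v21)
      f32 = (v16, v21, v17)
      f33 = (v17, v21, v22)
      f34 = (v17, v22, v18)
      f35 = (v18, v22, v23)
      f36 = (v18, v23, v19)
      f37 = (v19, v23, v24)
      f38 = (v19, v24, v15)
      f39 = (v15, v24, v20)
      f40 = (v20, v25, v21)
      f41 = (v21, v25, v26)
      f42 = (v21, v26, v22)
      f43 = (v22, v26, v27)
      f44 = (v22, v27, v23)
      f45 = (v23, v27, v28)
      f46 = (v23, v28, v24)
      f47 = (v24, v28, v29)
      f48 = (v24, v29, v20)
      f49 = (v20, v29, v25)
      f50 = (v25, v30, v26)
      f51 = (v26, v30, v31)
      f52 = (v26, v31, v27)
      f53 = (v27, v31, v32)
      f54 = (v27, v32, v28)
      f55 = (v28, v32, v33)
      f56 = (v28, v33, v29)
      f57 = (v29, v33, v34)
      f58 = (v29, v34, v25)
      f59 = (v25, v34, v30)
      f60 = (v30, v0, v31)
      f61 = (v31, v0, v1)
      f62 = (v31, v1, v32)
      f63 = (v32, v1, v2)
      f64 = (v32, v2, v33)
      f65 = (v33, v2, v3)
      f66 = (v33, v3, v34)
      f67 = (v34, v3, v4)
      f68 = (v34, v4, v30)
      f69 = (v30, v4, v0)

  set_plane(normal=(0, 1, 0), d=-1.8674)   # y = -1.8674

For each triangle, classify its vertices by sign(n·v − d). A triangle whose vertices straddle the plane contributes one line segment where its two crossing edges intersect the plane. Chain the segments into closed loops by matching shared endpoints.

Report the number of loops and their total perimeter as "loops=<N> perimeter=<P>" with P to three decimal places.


Straddling triangles (22 of 70):
  (v20,v25,v21) [+-+] → (-2.06572, -1.8674, 0)–(-1.69281, -1.8674, 0.355265)  len=0.5150
  (v21,v25,v26) [+--] → (-1.69281, -1.8674, 0.355265)–(-1.44674, -1.8674, 0.5897)  len=0.3399
  (v21,v26,v22) [+-+] → (-1.44674, -1.8674, 0.5897)–(-1.04555, -1.8674, 0.499473)  len=0.4112
  (v22,v26,v27) [+--] → (-1.04555, -1.8674, 0.499473)–(-0.445024, -1.8674, 0.3644)  len=0.6155
  (v22,v27,v23) [+-+] → (-0.445024, -1.8674, 0.3644)–(-0.445024, -1.8674, 0.355529)  len=0.0089
  (v23,v27,v28) [+--] → (-0.445024, -1.8674, 0.355529)–(-0.445024, -1.8674, -0.3644)  len=0.7199
  (v23,v28,v24) [+-+] → (-0.445024, -1.8674, -0.3644)–(-0.462157, -1.8674, -0.368253)  len=0.0176
  (v24,v28,v29) [+--] → (-0.462157, -1.8674, -0.368253)–(-1.44674, -1.8674, -0.5897)  len=1.0092
  (v24,v29,v20) [+-+] → (-1.44674, -1.8674, -0.5897)–(-1.79249, -1.8674, -0.260308)  len=0.4775
  (v20,v29,v25) [+--] → (-1.79249, -1.8674, -0.260308)–(-2.06572, -1.8674, 0)  len=0.3774
  (v27,v31,v32) [--+] → (1.48918, -1.8674, 0.513949)–(-0.373464, -1.8674, 0.3644)  len=1.8686
  (v27,v32,v28) [-+-] → (-0.373464, -1.8674, 0.3644)–(-0.373464, -1.8674, -0.339546)  len=0.7039
  (v28,v32,v33) [-++] → (-0.373464, -1.8674, -0.339546)–(-0.373464, -1.8674, -0.3644)  len=0.0249
  (v28,v33,v29) [-+-] → (-0.373464, -1.8674, -0.3644)–(0.58952, -1.8674, -0.441714)  len=0.9661
  (v29,v33,v34) [-+-] → (0.58952, -1.8674, -0.441714)–(1.48918, -1.8674, -0.513949)  len=0.9026
  (v30,v0,v31) [-+-] → (2.15068, -1.8674, 0)–(1.76033, -1.8674, 0.537278)  len=0.6641
  (v31,v0,v1) [-++] → (1.76033, -1.8674, 0.537278)–(1.72225, -1.8674, 0.5897)  len=0.0648
  (v31,v1,v32) [-++] → (1.72225, -1.8674, 0.5897)–(1.48918, -1.8674, 0.513949)  len=0.2451
  (v33,v3,v34) [++-] → (1.66063, -1.8674, -0.569672)–(1.48918, -1.8674, -0.513949)  len=0.1803
  (v34,v3,v4) [-++] → (1.66063, -1.8674, -0.569672)–(1.72225, -1.8674, -0.5897)  len=0.0648
  (v34,v4,v30) [-+-] → (1.72225, -1.8674, -0.5897)–(2.05776, -1.8674, -0.127901)  len=0.5708
  (v30,v4,v0) [-++] → (2.05776, -1.8674, -0.127901)–(2.15068, -1.8674, 0)  len=0.1581

Chained into 2 loop(s):
  loop 1: 10 segments, perimeter = 4.4921
  loop 2: 12 segments, perimeter = 6.4140
Total perimeter = 10.906

loops=2 perimeter=10.906


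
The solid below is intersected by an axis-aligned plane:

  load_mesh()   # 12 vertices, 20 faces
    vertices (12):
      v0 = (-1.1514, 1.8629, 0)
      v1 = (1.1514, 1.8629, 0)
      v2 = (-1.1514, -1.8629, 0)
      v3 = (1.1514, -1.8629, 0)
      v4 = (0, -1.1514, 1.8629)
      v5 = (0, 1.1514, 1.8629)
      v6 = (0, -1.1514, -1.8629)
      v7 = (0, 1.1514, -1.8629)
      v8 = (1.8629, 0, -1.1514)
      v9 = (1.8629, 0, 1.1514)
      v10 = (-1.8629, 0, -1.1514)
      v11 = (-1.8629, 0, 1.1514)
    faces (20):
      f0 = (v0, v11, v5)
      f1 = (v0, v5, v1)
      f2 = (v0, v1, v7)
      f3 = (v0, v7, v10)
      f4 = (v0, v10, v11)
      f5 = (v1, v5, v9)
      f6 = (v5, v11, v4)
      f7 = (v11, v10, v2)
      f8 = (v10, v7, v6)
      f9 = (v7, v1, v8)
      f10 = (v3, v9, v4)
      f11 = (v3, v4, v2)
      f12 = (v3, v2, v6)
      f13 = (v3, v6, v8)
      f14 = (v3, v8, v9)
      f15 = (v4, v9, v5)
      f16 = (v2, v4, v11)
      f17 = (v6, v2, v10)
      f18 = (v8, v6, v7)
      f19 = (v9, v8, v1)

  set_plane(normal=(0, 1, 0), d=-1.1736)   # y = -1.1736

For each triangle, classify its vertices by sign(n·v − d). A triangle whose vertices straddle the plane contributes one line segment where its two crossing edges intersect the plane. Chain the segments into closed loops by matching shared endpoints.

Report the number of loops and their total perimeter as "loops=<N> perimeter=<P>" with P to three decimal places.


loops=1 perimeter=9.647

Straddling triangles (8 of 20):
  (v11,v10,v2) [++-] → (-1.41467, -1.1736, -0.426035)–(-1.41467, -1.1736, 0.426035)  len=0.8521
  (v3,v9,v4) [-++] → (1.41467, -1.1736, 0.426035)–(0.0359256, -1.1736, 1.80477)  len=1.9498
  (v3,v4,v2) [-+-] → (0.0359256, -1.1736, 1.80477)–(-0.0359256, -1.1736, 1.80477)  len=0.0719
  (v3,v2,v6) [--+] → (-0.0359256, -1.1736, -1.80477)–(0.0359256, -1.1736, -1.80477)  len=0.0719
  (v3,v6,v8) [-++] → (0.0359256, -1.1736, -1.80477)–(1.41467, -1.1736, -0.426035)  len=1.9498
  (v3,v8,v9) [-++] → (1.41467, -1.1736, -0.426035)–(1.41467, -1.1736, 0.426035)  len=0.8521
  (v2,v4,v11) [-++] → (-0.0359256, -1.1736, 1.80477)–(-1.41467, -1.1736, 0.426035)  len=1.9498
  (v6,v2,v10) [+-+] → (-0.0359256, -1.1736, -1.80477)–(-1.41467, -1.1736, -0.426035)  len=1.9498

Chained into 1 loop(s):
  loop 1: 8 segments, perimeter = 9.6472
Total perimeter = 9.647


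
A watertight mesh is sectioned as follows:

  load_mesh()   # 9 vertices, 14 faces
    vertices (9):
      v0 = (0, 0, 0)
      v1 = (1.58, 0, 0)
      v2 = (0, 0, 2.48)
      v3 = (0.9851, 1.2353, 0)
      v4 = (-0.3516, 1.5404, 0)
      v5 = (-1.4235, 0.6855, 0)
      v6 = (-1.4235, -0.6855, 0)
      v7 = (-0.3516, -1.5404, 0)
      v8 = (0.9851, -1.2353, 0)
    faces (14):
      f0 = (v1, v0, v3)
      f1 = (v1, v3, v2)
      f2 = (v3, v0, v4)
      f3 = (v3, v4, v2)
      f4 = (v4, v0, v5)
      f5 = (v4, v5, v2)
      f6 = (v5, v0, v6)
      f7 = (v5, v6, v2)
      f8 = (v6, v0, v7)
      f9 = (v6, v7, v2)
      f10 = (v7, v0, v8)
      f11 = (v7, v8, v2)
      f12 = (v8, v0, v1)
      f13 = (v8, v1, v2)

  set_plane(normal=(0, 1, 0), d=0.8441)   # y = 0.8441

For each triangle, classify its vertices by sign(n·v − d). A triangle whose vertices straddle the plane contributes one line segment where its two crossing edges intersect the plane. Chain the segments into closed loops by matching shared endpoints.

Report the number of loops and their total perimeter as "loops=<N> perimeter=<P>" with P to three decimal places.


loops=1 perimeter=5.782

Straddling triangles (6 of 14):
  (v1,v0,v3) [--+] → (0.673134, 0.8441, 0)–(1.1735, 0.8441, 0)  len=0.5004
  (v1,v3,v2) [-+-] → (1.1735, 0.8441, 0)–(0.673134, 0.8441, 0.785377)  len=0.9312
  (v3,v0,v4) [+-+] → (0.673134, 0.8441, 0)–(-0.192668, 0.8441, 0)  len=0.8658
  (v3,v4,v2) [++-] → (-0.192668, 0.8441, 1.12102)–(0.673134, 0.8441, 0.785377)  len=0.9286
  (v4,v0,v5) [+--] → (-0.192668, 0.8441, 0)–(-1.22464, 0.8441, 0)  len=1.0320
  (v4,v5,v2) [+--] → (-1.22464, 0.8441, 0)–(-0.192668, 0.8441, 1.12102)  len=1.5237

Chained into 1 loop(s):
  loop 1: 6 segments, perimeter = 5.7816
Total perimeter = 5.782


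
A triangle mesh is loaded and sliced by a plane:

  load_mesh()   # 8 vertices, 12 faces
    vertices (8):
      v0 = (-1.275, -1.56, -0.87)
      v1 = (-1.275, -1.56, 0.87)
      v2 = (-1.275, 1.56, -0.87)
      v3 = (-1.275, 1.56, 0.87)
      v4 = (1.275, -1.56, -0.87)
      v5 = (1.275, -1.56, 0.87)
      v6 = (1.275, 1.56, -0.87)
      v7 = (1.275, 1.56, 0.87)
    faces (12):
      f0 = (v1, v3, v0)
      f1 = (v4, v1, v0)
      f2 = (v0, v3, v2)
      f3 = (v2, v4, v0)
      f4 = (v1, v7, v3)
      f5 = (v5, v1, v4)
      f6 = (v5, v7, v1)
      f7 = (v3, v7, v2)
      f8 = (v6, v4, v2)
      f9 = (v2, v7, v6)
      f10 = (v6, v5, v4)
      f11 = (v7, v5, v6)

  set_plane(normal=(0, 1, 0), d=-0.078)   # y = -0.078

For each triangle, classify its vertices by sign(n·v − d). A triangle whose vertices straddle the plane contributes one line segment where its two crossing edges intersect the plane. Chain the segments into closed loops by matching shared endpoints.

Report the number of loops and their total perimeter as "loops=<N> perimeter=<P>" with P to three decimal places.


Straddling triangles (8 of 12):
  (v1,v3,v0) [-+-] → (-1.275, -0.078, 0.87)–(-1.275, -0.078, -0.0435)  len=0.9135
  (v0,v3,v2) [-++] → (-1.275, -0.078, -0.0435)–(-1.275, -0.078, -0.87)  len=0.8265
  (v2,v4,v0) [+--] → (0.06375, -0.078, -0.87)–(-1.275, -0.078, -0.87)  len=1.3387
  (v1,v7,v3) [-++] → (-0.06375, -0.078, 0.87)–(-1.275, -0.078, 0.87)  len=1.2112
  (v5,v7,v1) [-+-] → (1.275, -0.078, 0.87)–(-0.06375, -0.078, 0.87)  len=1.3387
  (v6,v4,v2) [+-+] → (1.275, -0.078, -0.87)–(0.06375, -0.078, -0.87)  len=1.2112
  (v6,v5,v4) [+--] → (1.275, -0.078, 0.0435)–(1.275, -0.078, -0.87)  len=0.9135
  (v7,v5,v6) [+-+] → (1.275, -0.078, 0.87)–(1.275, -0.078, 0.0435)  len=0.8265

Chained into 1 loop(s):
  loop 1: 8 segments, perimeter = 8.5800
Total perimeter = 8.580

loops=1 perimeter=8.580


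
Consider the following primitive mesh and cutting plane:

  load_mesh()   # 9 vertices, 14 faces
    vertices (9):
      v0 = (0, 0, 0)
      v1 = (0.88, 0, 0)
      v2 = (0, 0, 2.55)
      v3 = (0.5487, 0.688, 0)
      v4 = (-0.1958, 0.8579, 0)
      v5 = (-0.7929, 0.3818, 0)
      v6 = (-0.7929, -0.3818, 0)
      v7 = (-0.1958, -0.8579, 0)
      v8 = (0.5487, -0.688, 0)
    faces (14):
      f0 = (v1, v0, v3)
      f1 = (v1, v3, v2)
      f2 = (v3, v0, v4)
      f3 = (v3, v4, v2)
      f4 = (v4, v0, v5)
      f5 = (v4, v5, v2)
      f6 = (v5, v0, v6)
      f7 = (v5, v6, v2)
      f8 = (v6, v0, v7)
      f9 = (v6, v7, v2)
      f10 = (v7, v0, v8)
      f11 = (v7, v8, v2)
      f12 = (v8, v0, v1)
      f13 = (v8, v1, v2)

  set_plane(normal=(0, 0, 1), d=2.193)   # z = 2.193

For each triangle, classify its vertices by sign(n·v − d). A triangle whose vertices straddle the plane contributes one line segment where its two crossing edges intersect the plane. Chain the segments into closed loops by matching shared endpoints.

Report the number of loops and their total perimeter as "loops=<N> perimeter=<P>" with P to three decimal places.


loops=1 perimeter=0.748

Straddling triangles (7 of 14):
  (v1,v3,v2) [--+] → (0.076818, 0.09632, 2.193)–(0.1232, 0, 2.193)  len=0.1069
  (v3,v4,v2) [--+] → (-0.027412, 0.120106, 2.193)–(0.076818, 0.09632, 2.193)  len=0.1069
  (v4,v5,v2) [--+] → (-0.111006, 0.053452, 2.193)–(-0.027412, 0.120106, 2.193)  len=0.1069
  (v5,v6,v2) [--+] → (-0.111006, -0.053452, 2.193)–(-0.111006, 0.053452, 2.193)  len=0.1069
  (v6,v7,v2) [--+] → (-0.027412, -0.120106, 2.193)–(-0.111006, -0.053452, 2.193)  len=0.1069
  (v7,v8,v2) [--+] → (0.076818, -0.09632, 2.193)–(-0.027412, -0.120106, 2.193)  len=0.1069
  (v8,v1,v2) [--+] → (0.1232, 0, 2.193)–(0.076818, -0.09632, 2.193)  len=0.1069

Chained into 1 loop(s):
  loop 1: 7 segments, perimeter = 0.7484
Total perimeter = 0.748


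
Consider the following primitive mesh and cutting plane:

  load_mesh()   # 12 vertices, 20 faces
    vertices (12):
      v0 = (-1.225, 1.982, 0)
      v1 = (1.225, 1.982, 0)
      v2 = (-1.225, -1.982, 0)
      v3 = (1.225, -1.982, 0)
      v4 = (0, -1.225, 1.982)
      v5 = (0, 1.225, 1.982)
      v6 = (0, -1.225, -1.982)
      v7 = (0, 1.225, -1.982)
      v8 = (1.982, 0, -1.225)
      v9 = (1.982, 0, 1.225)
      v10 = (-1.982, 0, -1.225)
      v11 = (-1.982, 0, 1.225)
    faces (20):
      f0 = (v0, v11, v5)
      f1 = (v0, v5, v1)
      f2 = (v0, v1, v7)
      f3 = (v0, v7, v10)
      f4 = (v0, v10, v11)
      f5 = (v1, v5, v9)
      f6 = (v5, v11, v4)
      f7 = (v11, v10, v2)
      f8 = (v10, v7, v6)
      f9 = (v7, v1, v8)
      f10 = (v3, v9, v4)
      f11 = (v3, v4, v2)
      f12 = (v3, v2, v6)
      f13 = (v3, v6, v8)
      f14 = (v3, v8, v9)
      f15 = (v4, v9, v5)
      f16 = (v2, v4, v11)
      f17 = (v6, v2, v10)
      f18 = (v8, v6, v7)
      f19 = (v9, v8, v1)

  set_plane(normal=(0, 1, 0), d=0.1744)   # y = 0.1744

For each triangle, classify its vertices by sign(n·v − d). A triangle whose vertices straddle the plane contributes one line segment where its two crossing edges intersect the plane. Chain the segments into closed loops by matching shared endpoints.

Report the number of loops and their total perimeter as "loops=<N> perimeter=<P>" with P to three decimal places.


Straddling triangles (10 of 20):
  (v0,v11,v5) [+-+] → (-1.91539, 0.1744, 1.11721)–(-1.69983, 0.1744, 1.33277)  len=0.3049
  (v0,v7,v10) [++-] → (-1.69983, 0.1744, -1.33277)–(-1.91539, 0.1744, -1.11721)  len=0.3049
  (v0,v10,v11) [+--] → (-1.91539, 0.1744, -1.11721)–(-1.91539, 0.1744, 1.11721)  len=2.2344
  (v1,v5,v9) [++-] → (1.69983, 0.1744, 1.33277)–(1.91539, 0.1744, 1.11721)  len=0.3049
  (v5,v11,v4) [+--] → (-1.69983, 0.1744, 1.33277)–(0, 0.1744, 1.982)  len=1.8196
  (v10,v7,v6) [-+-] → (-1.69983, 0.1744, -1.33277)–(0, 0.1744, -1.982)  len=1.8196
  (v7,v1,v8) [++-] → (1.91539, 0.1744, -1.11721)–(1.69983, 0.1744, -1.33277)  len=0.3049
  (v4,v9,v5) [--+] → (1.69983, 0.1744, 1.33277)–(0, 0.1744, 1.982)  len=1.8196
  (v8,v6,v7) [--+] → (0, 0.1744, -1.982)–(1.69983, 0.1744, -1.33277)  len=1.8196
  (v9,v8,v1) [--+] → (1.91539, 0.1744, -1.11721)–(1.91539, 0.1744, 1.11721)  len=2.2344

Chained into 1 loop(s):
  loop 1: 10 segments, perimeter = 12.9666
Total perimeter = 12.967

loops=1 perimeter=12.967


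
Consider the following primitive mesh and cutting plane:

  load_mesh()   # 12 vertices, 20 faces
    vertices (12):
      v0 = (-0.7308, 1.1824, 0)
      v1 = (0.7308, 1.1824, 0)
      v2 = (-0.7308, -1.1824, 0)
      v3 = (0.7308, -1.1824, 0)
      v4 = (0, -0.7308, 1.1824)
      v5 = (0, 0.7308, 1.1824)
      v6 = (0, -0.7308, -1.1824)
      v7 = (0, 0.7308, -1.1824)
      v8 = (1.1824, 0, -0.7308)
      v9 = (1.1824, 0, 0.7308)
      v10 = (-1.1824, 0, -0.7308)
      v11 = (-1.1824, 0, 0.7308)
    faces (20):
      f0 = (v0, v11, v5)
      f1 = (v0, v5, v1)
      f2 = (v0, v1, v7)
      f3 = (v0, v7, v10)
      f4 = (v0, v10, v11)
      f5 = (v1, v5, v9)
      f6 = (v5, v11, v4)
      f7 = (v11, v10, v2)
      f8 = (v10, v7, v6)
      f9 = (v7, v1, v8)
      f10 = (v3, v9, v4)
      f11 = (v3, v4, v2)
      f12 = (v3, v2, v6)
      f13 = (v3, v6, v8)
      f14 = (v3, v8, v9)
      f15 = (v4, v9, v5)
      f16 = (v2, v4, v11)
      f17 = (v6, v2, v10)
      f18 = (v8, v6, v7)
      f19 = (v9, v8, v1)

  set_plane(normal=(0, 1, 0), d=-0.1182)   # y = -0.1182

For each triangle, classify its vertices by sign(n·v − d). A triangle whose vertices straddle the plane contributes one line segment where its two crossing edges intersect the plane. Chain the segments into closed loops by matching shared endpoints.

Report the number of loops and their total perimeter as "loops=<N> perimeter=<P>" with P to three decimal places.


Straddling triangles (10 of 20):
  (v5,v11,v4) [++-] → (-0.991158, -0.1182, 0.803842)–(0, -0.1182, 1.1824)  len=1.0610
  (v11,v10,v2) [++-] → (-1.13726, -0.1182, -0.657745)–(-1.13726, -0.1182, 0.657745)  len=1.3155
  (v10,v7,v6) [++-] → (0, -0.1182, -1.1824)–(-0.991158, -0.1182, -0.803842)  len=1.0610
  (v3,v9,v4) [-+-] → (1.13726, -0.1182, 0.657745)–(0.991158, -0.1182, 0.803842)  len=0.2066
  (v3,v6,v8) [--+] → (0.991158, -0.1182, -0.803842)–(1.13726, -0.1182, -0.657745)  len=0.2066
  (v3,v8,v9) [-++] → (1.13726, -0.1182, -0.657745)–(1.13726, -0.1182, 0.657745)  len=1.3155
  (v4,v9,v5) [-++] → (0.991158, -0.1182, 0.803842)–(0, -0.1182, 1.1824)  len=1.0610
  (v2,v4,v11) [--+] → (-0.991158, -0.1182, 0.803842)–(-1.13726, -0.1182, 0.657745)  len=0.2066
  (v6,v2,v10) [--+] → (-1.13726, -0.1182, -0.657745)–(-0.991158, -0.1182, -0.803842)  len=0.2066
  (v8,v6,v7) [+-+] → (0.991158, -0.1182, -0.803842)–(0, -0.1182, -1.1824)  len=1.0610

Chained into 1 loop(s):
  loop 1: 10 segments, perimeter = 7.7014
Total perimeter = 7.701

loops=1 perimeter=7.701


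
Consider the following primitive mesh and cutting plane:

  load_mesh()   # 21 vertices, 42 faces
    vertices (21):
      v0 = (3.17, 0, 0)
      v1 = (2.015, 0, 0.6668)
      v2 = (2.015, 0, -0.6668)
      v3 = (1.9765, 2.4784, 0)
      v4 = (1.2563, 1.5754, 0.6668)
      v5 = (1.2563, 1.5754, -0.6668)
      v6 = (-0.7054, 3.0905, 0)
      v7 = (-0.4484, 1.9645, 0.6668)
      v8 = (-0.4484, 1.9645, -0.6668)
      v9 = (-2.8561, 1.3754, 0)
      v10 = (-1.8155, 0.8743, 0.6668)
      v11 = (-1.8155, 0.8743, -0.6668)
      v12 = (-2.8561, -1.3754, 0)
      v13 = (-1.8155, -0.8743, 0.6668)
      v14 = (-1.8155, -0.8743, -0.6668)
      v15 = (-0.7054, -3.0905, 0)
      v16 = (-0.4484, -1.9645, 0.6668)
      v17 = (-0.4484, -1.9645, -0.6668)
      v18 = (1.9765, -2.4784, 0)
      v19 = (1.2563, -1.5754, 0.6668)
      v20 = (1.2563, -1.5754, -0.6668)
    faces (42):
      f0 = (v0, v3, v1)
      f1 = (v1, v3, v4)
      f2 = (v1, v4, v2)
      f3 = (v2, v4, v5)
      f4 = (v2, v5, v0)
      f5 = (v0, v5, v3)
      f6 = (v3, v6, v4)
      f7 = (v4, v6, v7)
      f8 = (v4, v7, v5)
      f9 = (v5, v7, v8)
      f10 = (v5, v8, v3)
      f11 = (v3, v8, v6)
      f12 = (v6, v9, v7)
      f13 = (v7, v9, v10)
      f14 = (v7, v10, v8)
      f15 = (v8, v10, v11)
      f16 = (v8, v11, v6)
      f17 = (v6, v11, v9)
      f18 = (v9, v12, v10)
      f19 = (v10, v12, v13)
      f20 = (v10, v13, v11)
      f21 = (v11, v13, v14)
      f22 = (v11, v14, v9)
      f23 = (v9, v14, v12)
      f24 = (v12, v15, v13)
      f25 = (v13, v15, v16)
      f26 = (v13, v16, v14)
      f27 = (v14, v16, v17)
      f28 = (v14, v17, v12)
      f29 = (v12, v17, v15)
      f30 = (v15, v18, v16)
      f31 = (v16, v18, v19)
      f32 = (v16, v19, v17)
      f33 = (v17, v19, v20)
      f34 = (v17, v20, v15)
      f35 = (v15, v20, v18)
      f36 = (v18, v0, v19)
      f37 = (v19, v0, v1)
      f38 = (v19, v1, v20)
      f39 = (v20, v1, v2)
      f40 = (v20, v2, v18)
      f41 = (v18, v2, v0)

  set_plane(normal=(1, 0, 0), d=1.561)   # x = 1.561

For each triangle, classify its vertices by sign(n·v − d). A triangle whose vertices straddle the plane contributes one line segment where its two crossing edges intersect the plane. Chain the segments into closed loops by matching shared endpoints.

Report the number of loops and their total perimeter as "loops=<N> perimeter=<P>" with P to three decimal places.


Straddling triangles (16 of 42):
  (v1,v3,v4) [++-] → (1.561, 1.95744, 0.384692)–(1.561, 0.942707, 0.6668)  len=1.0532
  (v1,v4,v2) [+-+] → (1.561, 0.942707, 0.6668)–(1.561, 0.942707, 0.131216)  len=0.5356
  (v2,v4,v5) [+--] → (1.561, 0.942707, 0.131216)–(1.561, 0.942707, -0.6668)  len=0.7980
  (v2,v5,v0) [+-+] → (1.561, 0.942707, -0.6668)–(1.561, 1.32456, -0.560632)  len=0.3963
  (v0,v5,v3) [+-+] → (1.561, 1.32456, -0.560632)–(1.561, 1.95744, -0.384692)  len=0.6569
  (v3,v6,v4) [+--] → (1.561, 2.57323, 0)–(1.561, 1.95744, 0.384692)  len=0.7261
  (v5,v8,v3) [--+] → (1.561, 2.39034, -0.114254)–(1.561, 1.95744, -0.384692)  len=0.5104
  (v3,v8,v6) [+--] → (1.561, 2.39034, -0.114254)–(1.561, 2.57323, 0)  len=0.2156
  (v15,v18,v16) [-+-] → (1.561, -2.57323, 0)–(1.561, -2.39034, 0.114254)  len=0.2156
  (v16,v18,v19) [-+-] → (1.561, -2.39034, 0.114254)–(1.561, -1.95744, 0.384692)  len=0.5104
  (v15,v20,v18) [--+] → (1.561, -1.95744, -0.384692)–(1.561, -2.57323, 0)  len=0.7261
  (v18,v0,v19) [++-] → (1.561, -1.32456, 0.560632)–(1.561, -1.95744, 0.384692)  len=0.6569
  (v19,v0,v1) [-++] → (1.561, -1.32456, 0.560632)–(1.561, -0.942707, 0.6668)  len=0.3963
  (v19,v1,v20) [-+-] → (1.561, -0.942707, 0.6668)–(1.561, -0.942707, -0.131216)  len=0.7980
  (v20,v1,v2) [-++] → (1.561, -0.942707, -0.131216)–(1.561, -0.942707, -0.6668)  len=0.5356
  (v20,v2,v18) [-++] → (1.561, -0.942707, -0.6668)–(1.561, -1.95744, -0.384692)  len=1.0532

Chained into 2 loop(s):
  loop 1: 8 segments, perimeter = 4.8922
  loop 2: 8 segments, perimeter = 4.8922
Total perimeter = 9.784

loops=2 perimeter=9.784
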